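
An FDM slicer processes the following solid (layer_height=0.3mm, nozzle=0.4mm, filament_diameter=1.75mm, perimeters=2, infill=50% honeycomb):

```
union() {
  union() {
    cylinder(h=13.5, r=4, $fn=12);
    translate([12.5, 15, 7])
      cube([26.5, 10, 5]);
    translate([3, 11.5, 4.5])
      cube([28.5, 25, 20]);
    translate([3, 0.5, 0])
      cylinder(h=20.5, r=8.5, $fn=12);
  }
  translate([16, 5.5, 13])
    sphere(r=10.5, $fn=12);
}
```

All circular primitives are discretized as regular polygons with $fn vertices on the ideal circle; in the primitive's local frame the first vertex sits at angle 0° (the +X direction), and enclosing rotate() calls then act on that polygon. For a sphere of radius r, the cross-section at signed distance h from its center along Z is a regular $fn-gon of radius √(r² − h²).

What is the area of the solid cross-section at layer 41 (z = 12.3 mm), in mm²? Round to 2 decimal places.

At z = 12.3 mm: the r=4 cylinder gives a regular 12-gon of circumradius 4 (constant along its height) (area = (12/2)·4.000²·sin(360°/12) = 48.00 mm²); the cube at (12.5, 15) is not intersected at this z (z outside [7, 12]); the cube at (3, 11.5) is present — its section is the full 28.5×25 rectangle (area 712.50 mm²); the cylinder at (3, 0.5): section is a regular 12-gon, circumradius r=8.5 (area = (12/2)·8.500²·sin(360°/12) = 216.75 mm²); Combining (union): the regions partially overlap — summed areas 977.25 mm² minus the doubly-counted overlap 48.00 mm² gives 929.25 mm² — area = 929.25 mm²; the r=10.5 sphere at (16, 5.5) contributes a regular 12-gon of circumradius √(10.5²−0.7²) = 10.477 (area = (12/2)·10.477²·sin(360°/12) = 329.28 mm²); Taking the union: the regions partially overlap — summed areas 1258.53 mm² minus the doubly-counted overlap 87.34 mm² gives 1171.19 mm² — area = 1171.19 mm². Overall, the cross-section is a single solid region. Net area = 1171.19 mm².

1171.19 mm²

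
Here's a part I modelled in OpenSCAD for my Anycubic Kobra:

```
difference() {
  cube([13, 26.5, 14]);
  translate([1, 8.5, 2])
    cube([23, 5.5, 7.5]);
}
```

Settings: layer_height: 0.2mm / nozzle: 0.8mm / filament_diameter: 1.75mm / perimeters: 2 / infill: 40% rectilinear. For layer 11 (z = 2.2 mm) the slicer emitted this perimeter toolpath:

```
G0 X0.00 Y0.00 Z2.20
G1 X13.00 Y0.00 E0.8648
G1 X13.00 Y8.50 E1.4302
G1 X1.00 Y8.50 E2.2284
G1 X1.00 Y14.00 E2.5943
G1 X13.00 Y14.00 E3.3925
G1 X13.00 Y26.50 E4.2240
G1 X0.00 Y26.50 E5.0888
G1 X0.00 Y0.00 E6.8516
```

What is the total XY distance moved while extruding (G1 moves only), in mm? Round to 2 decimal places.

Sum the Euclidean lengths of each G1 segment: total = 103.00 mm.

103.00 mm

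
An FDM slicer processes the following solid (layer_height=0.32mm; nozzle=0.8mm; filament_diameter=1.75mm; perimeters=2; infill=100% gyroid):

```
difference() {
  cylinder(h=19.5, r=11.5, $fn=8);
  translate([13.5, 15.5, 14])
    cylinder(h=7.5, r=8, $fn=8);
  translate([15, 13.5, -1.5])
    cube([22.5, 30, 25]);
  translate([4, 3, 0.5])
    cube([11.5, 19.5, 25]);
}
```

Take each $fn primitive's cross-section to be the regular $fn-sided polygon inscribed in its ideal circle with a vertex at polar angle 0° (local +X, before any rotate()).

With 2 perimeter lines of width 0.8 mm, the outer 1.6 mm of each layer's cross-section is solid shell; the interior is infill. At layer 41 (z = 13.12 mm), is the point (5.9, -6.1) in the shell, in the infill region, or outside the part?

At z = 13.12 mm: the r=11.5 cylinder contributes a regular 8-gon of circumradius 11.5; the cylinder at (13.5, 15.5) is not intersected at this z (z outside [14, 21.5]); the 22.5×30 cube at (15, 13.5) contributes its full rectangle; the cube at (4, 3) is present — its section is the full 11.5×19.5 rectangle; Taking the first minus the rest: starting from the r=11.5 cylinder, the 22.5×30 cube at (15, 13.5) misses the remaining region (no effect); the 11.5×19.5 cube at (4, 3) partially overlaps it — only the 30.19 mm² overlap (of its 224.25 mm²) is removed, clipping the outline — 1 connected region. Overall, the cross-section is a single solid region. The nearest boundary edge runs (8.13, -8.13)→(-0.00, -11.50); distance from the point to it = 2.73 mm. The point is inside the cross-section and 2.73 mm from the nearest boundary — more than the 1.6 mm shell width (2 × 0.8), so it's in the infill interior.

infill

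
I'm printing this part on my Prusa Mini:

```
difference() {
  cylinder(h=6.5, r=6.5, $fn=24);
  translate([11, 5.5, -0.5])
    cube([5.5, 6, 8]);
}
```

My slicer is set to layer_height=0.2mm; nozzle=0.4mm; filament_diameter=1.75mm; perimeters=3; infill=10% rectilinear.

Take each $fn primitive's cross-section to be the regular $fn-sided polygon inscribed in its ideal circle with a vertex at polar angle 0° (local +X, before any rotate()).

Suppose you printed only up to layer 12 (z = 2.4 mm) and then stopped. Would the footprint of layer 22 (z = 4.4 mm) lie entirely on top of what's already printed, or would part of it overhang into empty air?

entirely on top

Compare the two slices. At z = 2.4: the r=6.5 cylinder gives a regular 24-gon of circumradius 6.5 (constant along its height) (area = (24/2)·6.500²·sin(360°/24) = 131.22 mm²); the 5.5×6 cube at (11, 5.5) contributes its full rectangle (area 33.00 mm²); After the difference (first − rest): starting from the r=6.5 cylinder (131.22 mm²), the 5.5×6 cube at (11, 5.5) misses the remaining region (no effect) — area = 131.22 mm². At z = 4.4: the r=6.5 cylinder gives a regular 24-gon of circumradius 6.5 (constant along its height) (area = (24/2)·6.500²·sin(360°/24) = 131.22 mm²); the cube at (11, 5.5) is present — its section is the full 5.5×6 rectangle (area 33.00 mm²); After the difference (first − rest): starting from the r=6.5 cylinder (131.22 mm²), the 5.5×6 cube at (11, 5.5) misses the remaining region (no effect) — area = 131.22 mm². Checking containment: the cross-section at z = 4.4 is a subset of the cross-section at z = 2.4.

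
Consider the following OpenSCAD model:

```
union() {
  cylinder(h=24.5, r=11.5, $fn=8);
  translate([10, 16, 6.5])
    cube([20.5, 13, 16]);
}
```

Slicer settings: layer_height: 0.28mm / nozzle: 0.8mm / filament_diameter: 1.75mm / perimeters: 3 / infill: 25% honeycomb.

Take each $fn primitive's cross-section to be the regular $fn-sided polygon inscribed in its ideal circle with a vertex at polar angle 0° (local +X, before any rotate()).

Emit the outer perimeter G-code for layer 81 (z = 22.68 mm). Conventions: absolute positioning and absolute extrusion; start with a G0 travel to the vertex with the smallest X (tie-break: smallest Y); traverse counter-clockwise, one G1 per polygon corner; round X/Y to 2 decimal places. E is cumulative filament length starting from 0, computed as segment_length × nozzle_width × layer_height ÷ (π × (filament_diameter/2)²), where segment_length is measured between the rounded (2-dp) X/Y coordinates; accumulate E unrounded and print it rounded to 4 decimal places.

G0 X-11.50 Y0.00 Z22.68
G1 X-8.13 Y-8.13 E0.8196
G1 X0.00 Y-11.50 E1.6392
G1 X8.13 Y-8.13 E2.4588
G1 X11.50 Y0.00 E3.2784
G1 X8.13 Y8.13 E4.0980
G1 X0.00 Y11.50 E4.9176
G1 X-8.13 Y8.13 E5.7372
G1 X-11.50 Y0.00 E6.5568

At z = 22.68 mm: the r=11.5 cylinder contributes a regular 8-gon of circumradius 11.5; the cube at (10, 16) does not reach this height (z outside [6.5, 22.5]); Combining (union): only the r=11.5 cylinder is present, so the union is just that shape — 1 connected region. The outline is a single polygon with 8 vertices. Extrusion per mm of travel: 0.8 × 0.28 / (π × 0.875²) = 0.093128. Accumulating E over each segment gives final E = 6.5568.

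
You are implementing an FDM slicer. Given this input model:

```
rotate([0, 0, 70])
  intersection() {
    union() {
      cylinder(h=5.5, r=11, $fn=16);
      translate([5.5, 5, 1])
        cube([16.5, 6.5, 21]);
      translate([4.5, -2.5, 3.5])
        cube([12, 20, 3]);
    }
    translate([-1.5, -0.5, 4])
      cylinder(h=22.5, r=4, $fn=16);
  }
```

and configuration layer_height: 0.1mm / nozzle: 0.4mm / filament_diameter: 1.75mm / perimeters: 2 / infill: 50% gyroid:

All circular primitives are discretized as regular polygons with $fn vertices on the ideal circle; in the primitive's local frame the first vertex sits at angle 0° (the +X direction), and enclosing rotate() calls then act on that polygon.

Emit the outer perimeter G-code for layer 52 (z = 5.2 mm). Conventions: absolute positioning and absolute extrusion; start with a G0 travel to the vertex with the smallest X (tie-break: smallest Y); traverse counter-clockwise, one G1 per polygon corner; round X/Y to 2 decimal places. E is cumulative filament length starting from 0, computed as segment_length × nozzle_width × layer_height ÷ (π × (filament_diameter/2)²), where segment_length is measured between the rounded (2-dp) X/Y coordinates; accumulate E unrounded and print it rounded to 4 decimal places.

At z = 5.2 mm: the r=11 cylinder contributes a regular 16-gon of circumradius 11; the 16.5×6.5 cube at (5.5, 5) contributes its full rectangle; the 12×20 cube at (4.5, -2.5) contributes its full rectangle; Combining (union): the regions partially overlap (shared area 132.27 mm²), so overlapping operands fuse into one piece — 1 connected region; the cylinder at (-1.5, -0.5): section is a regular 16-gon, circumradius r=4; Keeping only the common overlap: the r=4 cylinder at (-1.5, -0.5) lies inside that combined region, so the common part is the r=4 cylinder at (-1.5, -0.5) itself — 1 connected region; (rotated 70° about Z; rotation is an isometry so areas/perimeters/island counts are preserved). The outline is a single polygon with 16 vertices. Extrusion per mm of travel: 0.4 × 0.1 / (π × 0.875²) = 0.016630. Accumulating E over each segment gives final E = 0.4153.

G0 X-4.04 Y-1.76 Z5.20
G1 X-3.67 Y-3.27 E0.0259
G1 X-2.75 Y-4.53 E0.0518
G1 X-1.41 Y-5.34 E0.0778
G1 X0.13 Y-5.58 E0.1038
G1 X1.65 Y-5.21 E0.1298
G1 X2.91 Y-4.28 E0.1558
G1 X3.72 Y-2.95 E0.1817
G1 X3.95 Y-1.41 E0.2076
G1 X3.58 Y0.11 E0.2336
G1 X2.66 Y1.37 E0.2596
G1 X1.32 Y2.18 E0.2856
G1 X-0.22 Y2.42 E0.3115
G1 X-1.73 Y2.04 E0.3374
G1 X-2.99 Y1.12 E0.3634
G1 X-3.80 Y-0.21 E0.3893
G1 X-4.04 Y-1.76 E0.4153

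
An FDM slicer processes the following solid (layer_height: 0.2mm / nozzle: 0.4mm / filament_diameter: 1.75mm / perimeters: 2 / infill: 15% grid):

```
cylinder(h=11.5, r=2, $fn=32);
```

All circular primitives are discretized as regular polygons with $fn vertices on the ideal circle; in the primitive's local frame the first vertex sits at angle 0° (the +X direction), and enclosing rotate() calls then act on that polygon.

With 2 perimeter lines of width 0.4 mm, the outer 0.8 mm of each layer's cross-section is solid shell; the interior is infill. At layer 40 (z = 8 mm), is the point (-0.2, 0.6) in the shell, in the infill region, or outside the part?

At z = 8 mm: the r=2 cylinder gives a regular 32-gon of circumradius 2 (constant along its height). Overall, the cross-section is a single solid region. The nearest boundary edge runs (-0.39, 1.96)→(-0.77, 1.85); distance from the point to it = 1.36 mm. The point is inside the cross-section and 1.36 mm from the nearest boundary — more than the 0.8 mm shell width (2 × 0.4), so it's in the infill interior.

infill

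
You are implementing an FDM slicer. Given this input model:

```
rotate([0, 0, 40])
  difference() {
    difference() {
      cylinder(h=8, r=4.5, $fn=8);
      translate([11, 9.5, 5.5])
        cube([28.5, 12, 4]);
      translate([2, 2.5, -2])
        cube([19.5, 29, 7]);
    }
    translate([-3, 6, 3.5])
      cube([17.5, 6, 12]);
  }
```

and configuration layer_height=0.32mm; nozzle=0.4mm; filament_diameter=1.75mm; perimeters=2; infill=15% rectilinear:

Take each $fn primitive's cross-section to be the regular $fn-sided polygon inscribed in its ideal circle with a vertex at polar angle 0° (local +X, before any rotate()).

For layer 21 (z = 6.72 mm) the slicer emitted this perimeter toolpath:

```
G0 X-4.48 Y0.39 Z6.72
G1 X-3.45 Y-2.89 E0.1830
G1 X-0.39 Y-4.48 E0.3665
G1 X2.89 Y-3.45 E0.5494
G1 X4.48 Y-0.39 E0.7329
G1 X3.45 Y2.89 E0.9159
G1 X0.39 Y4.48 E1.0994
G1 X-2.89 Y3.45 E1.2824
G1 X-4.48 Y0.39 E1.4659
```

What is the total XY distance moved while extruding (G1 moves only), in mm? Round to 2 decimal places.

27.55 mm

Sum the Euclidean lengths of each G1 segment: total = 27.55 mm.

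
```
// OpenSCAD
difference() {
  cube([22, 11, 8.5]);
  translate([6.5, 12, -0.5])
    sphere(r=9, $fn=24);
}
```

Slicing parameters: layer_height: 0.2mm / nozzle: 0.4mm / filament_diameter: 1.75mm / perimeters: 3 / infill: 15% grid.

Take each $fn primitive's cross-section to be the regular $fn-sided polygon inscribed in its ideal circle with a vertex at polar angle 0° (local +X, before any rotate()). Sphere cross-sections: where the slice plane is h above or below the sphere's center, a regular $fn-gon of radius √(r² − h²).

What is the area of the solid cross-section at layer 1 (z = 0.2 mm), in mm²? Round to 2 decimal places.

At z = 0.2 mm: the cube (footprint 22×11) is included at this height (area 242.00 mm²); the r=9 sphere at (6.5, 12) contributes a regular 24-gon of circumradius √(9²−0.7²) = 8.973 (area = (24/2)·8.973²·sin(360°/24) = 250.05 mm²); After the difference (first − rest): starting from the 22×11 cube (242.00 mm²), the r=9 sphere at (6.5, 12) partially overlaps it — only the 99.46 mm² overlap (of its 250.05 mm²) is removed, clipping the outline — area = 142.54 mm². Overall, the cross-section is a single solid region. Net area = 142.54 mm².

142.54 mm²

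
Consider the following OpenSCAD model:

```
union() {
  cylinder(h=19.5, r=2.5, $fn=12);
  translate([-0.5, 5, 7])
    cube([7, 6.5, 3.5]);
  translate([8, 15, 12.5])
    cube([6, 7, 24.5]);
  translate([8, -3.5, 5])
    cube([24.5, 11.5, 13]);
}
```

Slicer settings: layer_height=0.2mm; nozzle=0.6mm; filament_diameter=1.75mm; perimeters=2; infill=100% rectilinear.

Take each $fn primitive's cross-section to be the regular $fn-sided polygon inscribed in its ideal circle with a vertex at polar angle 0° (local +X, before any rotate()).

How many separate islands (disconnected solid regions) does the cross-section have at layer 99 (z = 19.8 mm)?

At z = 19.8 mm: the cylinder is absent (z outside [0, 19.5]); the cube at (-0.5, 5) is absent (z outside [7, 10.5]); the cube at (8, 15) (footprint 6×7) is included at this height; the cube at (8, -3.5) is absent (z outside [5, 18]); Merging all regions: only the 6×7 cube at (8, 15) is present, so the union is just that shape — 1 connected region. Overall, the cross-section is a single solid region. Island count = 1.

1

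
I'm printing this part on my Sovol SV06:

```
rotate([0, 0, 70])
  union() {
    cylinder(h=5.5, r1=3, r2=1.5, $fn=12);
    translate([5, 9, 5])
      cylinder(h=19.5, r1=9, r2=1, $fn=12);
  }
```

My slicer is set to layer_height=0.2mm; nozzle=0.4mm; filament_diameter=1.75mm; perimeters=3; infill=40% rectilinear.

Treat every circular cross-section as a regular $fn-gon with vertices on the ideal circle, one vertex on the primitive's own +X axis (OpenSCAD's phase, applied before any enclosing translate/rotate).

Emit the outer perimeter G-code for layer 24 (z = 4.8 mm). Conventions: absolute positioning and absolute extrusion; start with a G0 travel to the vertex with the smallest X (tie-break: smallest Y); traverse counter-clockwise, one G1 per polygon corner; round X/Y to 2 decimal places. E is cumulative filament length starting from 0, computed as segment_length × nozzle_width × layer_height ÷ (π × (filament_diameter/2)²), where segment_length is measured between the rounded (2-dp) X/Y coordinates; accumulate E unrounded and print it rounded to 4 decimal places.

G0 X-1.67 Y-0.29 Z4.80
G1 X-1.30 Y-1.09 E0.0293
G1 X-0.58 Y-1.59 E0.0585
G1 X0.29 Y-1.67 E0.0875
G1 X1.09 Y-1.30 E0.1168
G1 X1.59 Y-0.58 E0.1460
G1 X1.67 Y0.29 E0.1751
G1 X1.30 Y1.09 E0.2044
G1 X0.58 Y1.59 E0.2335
G1 X-0.29 Y1.67 E0.2626
G1 X-1.09 Y1.30 E0.2919
G1 X-1.59 Y0.58 E0.3211
G1 X-1.67 Y-0.29 E0.3501

At z = 4.8 mm: the cone (r1=3→r2=1.5) has section circumradius 1.691 here — a regular 12-gon; the cone at (5, 9) is not intersected at this z (z outside [5, 24.5]); Taking the union: only the cone is present, so the union is just that shape — 1 connected region; (rotated 70° about Z; rotation is an isometry so areas/perimeters/island counts are preserved). The outline is a single polygon with 12 vertices. Extrusion per mm of travel: 0.4 × 0.2 / (π × 0.875²) = 0.033260. Accumulating E over each segment gives final E = 0.3501.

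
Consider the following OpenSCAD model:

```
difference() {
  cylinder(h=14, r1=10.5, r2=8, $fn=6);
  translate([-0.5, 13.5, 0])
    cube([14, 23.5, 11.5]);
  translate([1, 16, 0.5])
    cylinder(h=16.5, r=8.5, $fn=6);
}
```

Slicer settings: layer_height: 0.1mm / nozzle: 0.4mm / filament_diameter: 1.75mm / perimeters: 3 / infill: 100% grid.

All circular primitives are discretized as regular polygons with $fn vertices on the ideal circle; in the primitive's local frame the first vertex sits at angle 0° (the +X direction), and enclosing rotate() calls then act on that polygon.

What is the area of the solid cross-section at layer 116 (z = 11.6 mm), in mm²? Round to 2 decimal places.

At z = 11.6 mm: the cone contributes a regular 6-gon of circumradius 8.429 (interpolated between r1=10.5 and r2=8 at t=0.829) (area = (6/2)·8.429²·sin(360°/6) = 184.57 mm²); the cube at (-0.5, 13.5) is absent (z outside [0, 11.5]); the r=8.5 cylinder at (1, 16) gives a regular 6-gon of circumradius 8.5 (constant along its height) (area = (6/2)·8.500²·sin(360°/6) = 187.71 mm²); Subtracting the remaining from the first: starting from the cone (184.57 mm²), the r=8.5 cylinder at (1, 16) misses the remaining region (no effect) — area = 184.57 mm². Overall, the cross-section is a single solid region. Net area = 184.57 mm².

184.57 mm²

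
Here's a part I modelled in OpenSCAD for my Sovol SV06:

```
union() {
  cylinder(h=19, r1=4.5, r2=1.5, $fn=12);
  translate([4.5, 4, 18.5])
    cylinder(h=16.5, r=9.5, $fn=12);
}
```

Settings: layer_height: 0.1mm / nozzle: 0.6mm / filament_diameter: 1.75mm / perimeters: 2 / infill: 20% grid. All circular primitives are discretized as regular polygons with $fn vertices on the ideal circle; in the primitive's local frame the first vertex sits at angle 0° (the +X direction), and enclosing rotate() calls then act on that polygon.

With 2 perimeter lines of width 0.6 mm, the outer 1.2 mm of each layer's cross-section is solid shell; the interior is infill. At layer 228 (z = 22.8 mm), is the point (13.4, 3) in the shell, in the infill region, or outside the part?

shell

At z = 22.8 mm: the cone is absent (z outside [0, 19]); the r=9.5 cylinder at (4.5, 4) contributes a regular 12-gon of circumradius 9.5; Combining (union): only the r=9.5 cylinder at (4.5, 4) is present, so the union is just that shape — 1 connected region. Overall, the cross-section is a single solid region. The nearest boundary edge runs (12.73, -0.75)→(14.00, 4.00); distance from the point to it = 0.32 mm. The point is inside the cross-section, 0.32 mm from the nearest boundary — within the 1.2 mm shell band (2 × 0.6).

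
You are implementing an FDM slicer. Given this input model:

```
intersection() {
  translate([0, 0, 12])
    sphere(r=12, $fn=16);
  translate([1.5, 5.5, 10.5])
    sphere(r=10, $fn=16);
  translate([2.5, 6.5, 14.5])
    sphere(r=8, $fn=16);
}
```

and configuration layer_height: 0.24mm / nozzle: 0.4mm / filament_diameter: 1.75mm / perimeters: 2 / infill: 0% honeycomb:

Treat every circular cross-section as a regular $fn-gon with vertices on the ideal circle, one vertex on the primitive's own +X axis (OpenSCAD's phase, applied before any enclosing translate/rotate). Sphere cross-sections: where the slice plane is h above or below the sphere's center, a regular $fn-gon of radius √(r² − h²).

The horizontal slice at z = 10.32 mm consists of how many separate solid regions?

At z = 10.32 mm: the sphere: section is a regular 16-gon, circumradius = √(r²−h²) = √(12²−1.68²) = 11.882; the sphere at (1.5, 5.5): section is a regular 16-gon, circumradius = √(r²−h²) = √(10²−0.18²) = 9.998; the r=8 sphere at (2.5, 6.5) contributes a regular 16-gon of circumradius √(8²−4.18²) = 6.821; Keeping only the common overlap: the r=10 sphere at (1.5, 5.5) partially overlaps the r=12 sphere; clipping to the common part keeps 240.57 mm²; the r=8 sphere at (2.5, 6.5) partially overlaps the running intersection; clipping to the common part keeps 125.14 mm² — 1 connected region. The result has 1 disconnected region.

1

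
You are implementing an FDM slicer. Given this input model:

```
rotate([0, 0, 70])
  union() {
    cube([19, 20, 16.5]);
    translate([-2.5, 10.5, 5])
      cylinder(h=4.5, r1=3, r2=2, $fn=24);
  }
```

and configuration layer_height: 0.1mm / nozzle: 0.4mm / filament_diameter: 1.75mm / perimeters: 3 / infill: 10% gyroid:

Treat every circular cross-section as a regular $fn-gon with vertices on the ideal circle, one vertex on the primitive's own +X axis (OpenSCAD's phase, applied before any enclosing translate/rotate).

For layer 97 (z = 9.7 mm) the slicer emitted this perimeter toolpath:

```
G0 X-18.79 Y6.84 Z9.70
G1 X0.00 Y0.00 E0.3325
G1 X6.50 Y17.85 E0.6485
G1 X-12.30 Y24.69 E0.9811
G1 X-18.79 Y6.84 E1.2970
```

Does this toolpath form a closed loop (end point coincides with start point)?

Start point (G0): (-18.79, 6.84). End point (last G1): the path returns to the start — closed.

yes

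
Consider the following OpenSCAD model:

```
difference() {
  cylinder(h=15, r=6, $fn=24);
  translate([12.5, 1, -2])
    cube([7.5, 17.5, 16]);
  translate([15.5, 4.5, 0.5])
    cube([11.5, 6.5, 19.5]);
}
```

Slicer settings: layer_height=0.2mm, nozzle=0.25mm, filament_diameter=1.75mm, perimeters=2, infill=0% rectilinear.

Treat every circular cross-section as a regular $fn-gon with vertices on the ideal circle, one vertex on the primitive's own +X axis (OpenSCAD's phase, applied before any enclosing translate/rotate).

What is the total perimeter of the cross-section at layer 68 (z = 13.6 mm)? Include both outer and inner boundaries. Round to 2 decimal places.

At z = 13.6 mm: the r=6 cylinder contributes a regular 24-gon of circumradius 6 (perimeter = 2·24·6.000·sin(180°/24) = 37.59 mm); the cube at (12.5, 1) is present — its section is the full 7.5×17.5 rectangle (perimeter 50.00 mm); the cube at (15.5, 4.5) (footprint 11.5×6.5) is included at this height (perimeter 36.00 mm); Subtracting the remaining from the first: starting from the r=6 cylinder, the 7.5×17.5 cube at (12.5, 1) misses the remaining region (no effect); the 11.5×6.5 cube at (15.5, 4.5) misses the remaining region (no effect) — boundary = 37.59 mm. Overall, the cross-section is a single solid region. Total boundary length (outer) = 37.59 mm.

37.59 mm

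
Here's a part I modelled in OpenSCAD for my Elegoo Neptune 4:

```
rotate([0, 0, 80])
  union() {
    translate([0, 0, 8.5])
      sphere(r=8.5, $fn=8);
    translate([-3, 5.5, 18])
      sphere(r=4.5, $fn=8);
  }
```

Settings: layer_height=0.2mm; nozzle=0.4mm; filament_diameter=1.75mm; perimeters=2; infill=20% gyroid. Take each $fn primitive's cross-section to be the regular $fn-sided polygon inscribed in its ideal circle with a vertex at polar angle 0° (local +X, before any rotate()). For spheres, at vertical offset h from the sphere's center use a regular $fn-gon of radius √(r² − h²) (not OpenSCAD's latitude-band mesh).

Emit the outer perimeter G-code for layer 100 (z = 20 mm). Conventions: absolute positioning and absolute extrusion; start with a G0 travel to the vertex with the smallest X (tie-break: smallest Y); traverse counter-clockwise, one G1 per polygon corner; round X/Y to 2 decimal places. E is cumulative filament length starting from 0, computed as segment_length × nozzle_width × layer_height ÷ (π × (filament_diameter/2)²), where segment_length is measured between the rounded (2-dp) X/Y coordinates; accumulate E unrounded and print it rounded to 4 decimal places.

G0 X-9.91 Y-1.30 Z20.00
G1 X-9.24 Y-4.31 E0.1026
G1 X-6.64 Y-5.97 E0.2052
G1 X-3.63 Y-5.30 E0.3077
G1 X-1.97 Y-2.70 E0.4103
G1 X-2.64 Y0.31 E0.5129
G1 X-5.24 Y1.97 E0.6155
G1 X-8.25 Y1.30 E0.7180
G1 X-9.91 Y-1.30 E0.8206

At z = 20 mm: the sphere does not reach this height (|z−center|=11.500 > r=8.5); the sphere at (-3, 5.5): section is a regular 8-gon, circumradius = √(r²−h²) = √(4.5²−2²) = 4.031; Merging all regions: only the r=4.5 sphere at (-3, 5.5) is present, so the union is just that shape — 1 connected region; (whole slice rotated 80° about Z — lengths, areas and connectivity unchanged). The outline is a single polygon with 8 vertices. Extrusion per mm of travel: 0.4 × 0.2 / (π × 0.875²) = 0.033260. Accumulating E over each segment gives final E = 0.8206.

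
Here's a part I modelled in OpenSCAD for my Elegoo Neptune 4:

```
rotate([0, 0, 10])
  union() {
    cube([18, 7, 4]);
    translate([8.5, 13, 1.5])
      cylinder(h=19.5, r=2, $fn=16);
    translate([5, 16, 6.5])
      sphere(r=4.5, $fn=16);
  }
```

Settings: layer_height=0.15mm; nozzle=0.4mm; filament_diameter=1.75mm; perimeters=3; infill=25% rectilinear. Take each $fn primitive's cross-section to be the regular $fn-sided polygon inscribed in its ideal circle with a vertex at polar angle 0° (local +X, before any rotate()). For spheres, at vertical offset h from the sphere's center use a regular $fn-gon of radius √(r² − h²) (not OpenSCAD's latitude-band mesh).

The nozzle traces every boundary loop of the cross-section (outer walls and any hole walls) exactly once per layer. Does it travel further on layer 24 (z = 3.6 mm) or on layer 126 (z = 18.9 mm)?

layer 24 (z = 3.6 mm)

Layer 24 (z = 3.6): the cube is present — its section is the full 18×7 rectangle (perimeter 50.00 mm); the cylinder at (8.5, 13): section is a regular 16-gon, circumradius r=2 (perimeter = 2·16·2.000·sin(180°/16) = 12.49 mm); the sphere at (5, 16): section is a regular 16-gon, circumradius = √(r²−h²) = √(4.5²−2.9²) = 3.441 (perimeter = 2·16·3.441·sin(180°/16) = 21.48 mm); Merging all regions: the regions partially overlap (shared area 1.36 mm²), so the edge portions inside another operand are dropped and the merged outline is re-measured after clipping — boundary = 78.35 mm; (whole slice rotated 10° about Z — lengths, areas and connectivity unchanged). So its perimeter = 78.35 mm. Layer 126 (z = 18.9): the cube is absent (z outside [0, 4]); the cylinder at (8.5, 13): section is a regular 16-gon, circumradius r=2 (perimeter = 2·16·2.000·sin(180°/16) = 12.49 mm); the sphere at (5, 16) does not reach this height (|z−center|=12.400 > r=4.5); Merging all regions: only the r=2 cylinder at (8.5, 13) is present, so the union is just that shape — boundary = 12.49 mm; (whole slice rotated 10° about Z — lengths, areas and connectivity unchanged). So its perimeter = 12.49 mm. Layer 24 is larger (78.35 vs 12.49 mm).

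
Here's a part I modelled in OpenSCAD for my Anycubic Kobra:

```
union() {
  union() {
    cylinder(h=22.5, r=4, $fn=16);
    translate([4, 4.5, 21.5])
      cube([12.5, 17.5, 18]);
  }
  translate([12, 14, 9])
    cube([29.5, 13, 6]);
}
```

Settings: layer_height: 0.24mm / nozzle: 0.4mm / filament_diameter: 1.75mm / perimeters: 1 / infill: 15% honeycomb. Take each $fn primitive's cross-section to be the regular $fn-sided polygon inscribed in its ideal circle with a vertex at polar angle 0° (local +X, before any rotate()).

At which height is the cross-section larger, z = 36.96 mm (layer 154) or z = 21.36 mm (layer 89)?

layer 154 (z = 36.96 mm)

Layer 154 (z = 36.96): the cylinder is absent (z outside [0, 22.5]); the cube at (4, 4.5) (footprint 12.5×17.5) is included at this height (area 218.75 mm²); Taking the union: only the 12.5×17.5 cube at (4, 4.5) is present, so the union is just that shape — area = 218.75 mm²; the cube at (12, 14) does not reach this height (z outside [9, 15]); Merging all regions: only that combined region is present, so the union is just that shape — area = 218.75 mm². So its area = 218.75 mm². Layer 89 (z = 21.36): the r=4 cylinder gives a regular 16-gon of circumradius 4 (constant along its height) (area = (16/2)·4.000²·sin(360°/16) = 48.98 mm²); the cube at (4, 4.5) is not intersected at this z (z outside [21.5, 39.5]); Taking the union: only the r=4 cylinder is present, so the union is just that shape — area = 48.98 mm²; the cube at (12, 14) does not reach this height (z outside [9, 15]); Combining (union): only the result so far is present, so the union is just that shape — area = 48.98 mm². So its area = 48.98 mm². Layer 154 is larger (218.75 vs 48.98 mm²).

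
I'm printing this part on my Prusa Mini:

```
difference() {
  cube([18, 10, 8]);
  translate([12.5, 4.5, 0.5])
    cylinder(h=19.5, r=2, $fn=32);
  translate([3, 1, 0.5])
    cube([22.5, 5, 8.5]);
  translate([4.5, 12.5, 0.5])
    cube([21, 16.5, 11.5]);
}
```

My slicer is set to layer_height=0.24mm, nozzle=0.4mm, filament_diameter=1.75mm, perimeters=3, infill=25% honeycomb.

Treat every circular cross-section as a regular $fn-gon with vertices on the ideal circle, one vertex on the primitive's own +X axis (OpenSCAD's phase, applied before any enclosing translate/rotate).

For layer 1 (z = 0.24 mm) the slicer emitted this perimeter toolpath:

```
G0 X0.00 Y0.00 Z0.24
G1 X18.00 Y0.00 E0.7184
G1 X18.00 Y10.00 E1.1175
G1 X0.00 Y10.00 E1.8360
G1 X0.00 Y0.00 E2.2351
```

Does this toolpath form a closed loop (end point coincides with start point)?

yes

Start point (G0): (0.00, 0.00). End point (last G1): the path returns to the start — closed.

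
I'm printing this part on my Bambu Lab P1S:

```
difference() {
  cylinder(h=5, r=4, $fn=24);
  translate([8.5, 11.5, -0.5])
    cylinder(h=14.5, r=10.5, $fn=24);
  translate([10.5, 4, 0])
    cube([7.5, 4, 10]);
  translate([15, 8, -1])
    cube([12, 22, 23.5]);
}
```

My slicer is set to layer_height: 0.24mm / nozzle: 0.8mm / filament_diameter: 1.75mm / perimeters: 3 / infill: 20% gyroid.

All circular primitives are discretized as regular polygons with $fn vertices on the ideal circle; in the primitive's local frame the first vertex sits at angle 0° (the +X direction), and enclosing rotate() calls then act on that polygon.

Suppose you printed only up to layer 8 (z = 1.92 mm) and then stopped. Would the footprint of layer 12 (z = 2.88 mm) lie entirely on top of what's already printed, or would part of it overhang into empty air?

Compare the two slices. At z = 1.92: the r=4 cylinder contributes a regular 24-gon of circumradius 4 (area = (24/2)·4.000²·sin(360°/24) = 49.69 mm²); the cylinder at (8.5, 11.5): section is a regular 24-gon, circumradius r=10.5 (area = (24/2)·10.500²·sin(360°/24) = 342.42 mm²); the 7.5×4 cube at (10.5, 4) contributes its full rectangle (area 30.00 mm²); the 12×22 cube at (15, 8) contributes its full rectangle (area 264.00 mm²); Taking the first minus the rest: starting from the r=4 cylinder (49.69 mm²), the r=10.5 cylinder at (8.5, 11.5) partially overlaps it — only the 0.10 mm² overlap (of its 342.42 mm²) is removed, clipping the outline; the 7.5×4 cube at (10.5, 4) misses the remaining region (no effect); the 12×22 cube at (15, 8) misses the remaining region (no effect) — area = 49.59 mm². At z = 2.88: the r=4 cylinder gives a regular 24-gon of circumradius 4 (constant along its height) (area = (24/2)·4.000²·sin(360°/24) = 49.69 mm²); the r=10.5 cylinder at (8.5, 11.5) gives a regular 24-gon of circumradius 10.5 (constant along its height) (area = (24/2)·10.500²·sin(360°/24) = 342.42 mm²); the cube at (10.5, 4) is present — its section is the full 7.5×4 rectangle (area 30.00 mm²); the cube at (15, 8) (footprint 12×22) is included at this height (area 264.00 mm²); Taking the first minus the rest: starting from the r=4 cylinder (49.69 mm²), the r=10.5 cylinder at (8.5, 11.5) partially overlaps it — only the 0.10 mm² overlap (of its 342.42 mm²) is removed, clipping the outline; the 7.5×4 cube at (10.5, 4) misses the remaining region (no effect); the 12×22 cube at (15, 8) misses the remaining region (no effect) — area = 49.59 mm². Checking containment: the cross-section at z = 2.88 is a subset of the cross-section at z = 1.92.

entirely on top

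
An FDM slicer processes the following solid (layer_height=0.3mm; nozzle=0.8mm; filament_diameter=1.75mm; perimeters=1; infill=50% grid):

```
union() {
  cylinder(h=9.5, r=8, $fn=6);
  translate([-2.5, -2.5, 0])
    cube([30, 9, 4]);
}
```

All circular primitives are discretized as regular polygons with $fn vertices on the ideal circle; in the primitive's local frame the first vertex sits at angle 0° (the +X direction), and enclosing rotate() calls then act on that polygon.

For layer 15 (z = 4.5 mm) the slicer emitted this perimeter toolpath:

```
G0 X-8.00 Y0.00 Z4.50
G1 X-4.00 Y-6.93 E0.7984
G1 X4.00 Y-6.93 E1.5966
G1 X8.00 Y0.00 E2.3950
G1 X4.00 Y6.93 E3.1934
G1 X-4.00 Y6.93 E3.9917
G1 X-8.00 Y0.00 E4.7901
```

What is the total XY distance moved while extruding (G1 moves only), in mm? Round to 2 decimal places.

Sum the Euclidean lengths of each G1 segment: total = 48.01 mm.

48.01 mm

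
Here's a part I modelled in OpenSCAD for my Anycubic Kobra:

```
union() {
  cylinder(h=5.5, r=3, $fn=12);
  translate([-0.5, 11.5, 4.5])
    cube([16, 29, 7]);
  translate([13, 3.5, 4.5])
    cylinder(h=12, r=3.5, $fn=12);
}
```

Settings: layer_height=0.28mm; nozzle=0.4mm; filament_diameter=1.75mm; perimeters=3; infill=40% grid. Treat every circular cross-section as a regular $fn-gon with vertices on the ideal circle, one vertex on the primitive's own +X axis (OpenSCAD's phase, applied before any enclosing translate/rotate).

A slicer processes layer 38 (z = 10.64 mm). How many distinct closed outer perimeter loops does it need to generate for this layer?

At z = 10.64 mm: the cylinder is not intersected at this z (z outside [0, 5.5]); the cube at (-0.5, 11.5) is present — its section is the full 16×29 rectangle; the r=3.5 cylinder at (13, 3.5) contributes a regular 12-gon of circumradius 3.5; Merging all regions: the 2 present regions are separate (no shared area or edge), so areas and boundary lengths simply add and each stays a separate island — 2 connected regions. The result has 2 disconnected regions.

2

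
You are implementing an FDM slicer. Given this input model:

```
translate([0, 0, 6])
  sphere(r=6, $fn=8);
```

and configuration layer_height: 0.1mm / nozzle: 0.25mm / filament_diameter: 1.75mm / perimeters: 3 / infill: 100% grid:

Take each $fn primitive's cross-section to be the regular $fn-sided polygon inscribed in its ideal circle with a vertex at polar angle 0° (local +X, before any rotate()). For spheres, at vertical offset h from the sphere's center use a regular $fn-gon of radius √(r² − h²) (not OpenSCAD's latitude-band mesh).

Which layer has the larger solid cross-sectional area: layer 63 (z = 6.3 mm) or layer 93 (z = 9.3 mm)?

Layer 63 (z = 6.3): the r=6 sphere contributes a regular 8-gon of circumradius √(6²−0.3²) = 5.992 (area = (8/2)·5.992²·sin(360°/8) = 101.57 mm²). So its area = 101.57 mm². Layer 93 (z = 9.3): the r=6 sphere contributes a regular 8-gon of circumradius √(6²−3.3²) = 5.011 (area = (8/2)·5.011²·sin(360°/8) = 71.02 mm²). So its area = 71.02 mm². Layer 63 is larger (101.57 vs 71.02 mm²).

layer 63 (z = 6.3 mm)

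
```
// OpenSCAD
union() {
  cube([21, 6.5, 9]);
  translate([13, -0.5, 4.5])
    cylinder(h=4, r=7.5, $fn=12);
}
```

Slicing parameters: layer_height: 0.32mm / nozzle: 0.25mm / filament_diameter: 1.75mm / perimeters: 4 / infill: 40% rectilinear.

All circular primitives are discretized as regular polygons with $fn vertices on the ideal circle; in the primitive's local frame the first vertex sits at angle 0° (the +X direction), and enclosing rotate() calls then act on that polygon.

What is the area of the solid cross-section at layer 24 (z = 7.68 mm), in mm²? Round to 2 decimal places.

At z = 7.68 mm: the cube (footprint 21×6.5) is included at this height (area 136.50 mm²); the r=7.5 cylinder at (13, -0.5) gives a regular 12-gon of circumradius 7.5 (constant along its height) (area = (12/2)·7.500²·sin(360°/12) = 168.75 mm²); Combining (union): the regions partially overlap — summed areas 305.25 mm² minus the doubly-counted overlap 76.01 mm² gives 229.24 mm² — area = 229.24 mm². Overall, the cross-section is a single solid region. Net area = 229.24 mm².

229.24 mm²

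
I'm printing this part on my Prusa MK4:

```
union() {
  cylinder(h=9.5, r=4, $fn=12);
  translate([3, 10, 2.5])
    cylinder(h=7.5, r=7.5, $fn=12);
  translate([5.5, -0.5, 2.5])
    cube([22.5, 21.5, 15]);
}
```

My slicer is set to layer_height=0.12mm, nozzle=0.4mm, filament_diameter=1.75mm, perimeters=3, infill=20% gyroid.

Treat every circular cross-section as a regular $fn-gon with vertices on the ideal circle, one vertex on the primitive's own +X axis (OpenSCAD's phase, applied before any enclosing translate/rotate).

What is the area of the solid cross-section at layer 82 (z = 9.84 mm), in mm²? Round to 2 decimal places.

603.95 mm²

At z = 9.84 mm: the cylinder is absent (z outside [0, 9.5]); the r=7.5 cylinder at (3, 10) contributes a regular 12-gon of circumradius 7.5 (area = (12/2)·7.500²·sin(360°/12) = 168.75 mm²); the cube at (5.5, -0.5) is present — its section is the full 22.5×21.5 rectangle (area 483.75 mm²); Taking the union: the regions partially overlap — summed areas 652.50 mm² minus the doubly-counted overlap 48.55 mm² gives 603.95 mm² — area = 603.95 mm². Overall, the cross-section is a single solid region. Net area = 603.95 mm².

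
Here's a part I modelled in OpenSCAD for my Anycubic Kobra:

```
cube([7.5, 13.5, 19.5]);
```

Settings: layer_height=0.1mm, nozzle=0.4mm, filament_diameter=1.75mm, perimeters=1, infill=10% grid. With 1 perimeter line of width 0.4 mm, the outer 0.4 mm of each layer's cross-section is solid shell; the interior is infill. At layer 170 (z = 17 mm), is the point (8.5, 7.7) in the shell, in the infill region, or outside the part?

outside

At z = 17 mm: the 7.5×13.5 cube contributes its full rectangle. Overall, the cross-section is a single solid region. The nearest boundary edge runs (7.50, 0.00)→(7.50, 13.50); distance from the point to it = 1.00 mm. The point is not inside any of the regions above, so it lies outside the cross-section (1.00 mm from the nearest boundary).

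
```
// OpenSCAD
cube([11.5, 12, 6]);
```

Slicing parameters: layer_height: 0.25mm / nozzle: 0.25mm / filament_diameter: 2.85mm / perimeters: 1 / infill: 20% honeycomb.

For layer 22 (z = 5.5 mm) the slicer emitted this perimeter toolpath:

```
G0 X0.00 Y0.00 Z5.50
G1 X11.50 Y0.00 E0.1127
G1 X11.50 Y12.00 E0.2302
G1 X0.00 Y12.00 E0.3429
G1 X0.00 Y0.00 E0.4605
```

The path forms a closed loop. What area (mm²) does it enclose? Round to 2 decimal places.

Apply the shoelace formula to the sequence of (X, Y) vertices; enclosed area = 138.00 mm².

138.00 mm²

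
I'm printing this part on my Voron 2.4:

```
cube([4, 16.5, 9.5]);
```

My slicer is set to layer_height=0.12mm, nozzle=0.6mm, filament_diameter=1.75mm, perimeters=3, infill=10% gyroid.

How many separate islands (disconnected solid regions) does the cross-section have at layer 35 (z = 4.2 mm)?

1

At z = 4.2 mm: the cube (footprint 4×16.5) is included at this height. Overall, the cross-section is a single solid region. Island count = 1.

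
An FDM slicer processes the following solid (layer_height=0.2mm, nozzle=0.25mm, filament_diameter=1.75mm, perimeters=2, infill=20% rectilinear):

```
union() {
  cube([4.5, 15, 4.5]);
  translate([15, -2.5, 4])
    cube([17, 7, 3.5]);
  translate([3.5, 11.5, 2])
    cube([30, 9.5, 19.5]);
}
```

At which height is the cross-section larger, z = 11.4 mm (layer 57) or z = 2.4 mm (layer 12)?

layer 12 (z = 2.4 mm)

Layer 57 (z = 11.4): the cube does not reach this height (z outside [0, 4.5]); the cube at (15, -2.5) is absent (z outside [4, 7.5]); the cube at (3.5, 11.5) is present — its section is the full 30×9.5 rectangle (area 285.00 mm²); Taking the union: only the 30×9.5 cube at (3.5, 11.5) is present, so the union is just that shape — area = 285.00 mm². So its area = 285.00 mm². Layer 12 (z = 2.4): the cube is present — its section is the full 4.5×15 rectangle (area 67.50 mm²); the cube at (15, -2.5) does not reach this height (z outside [4, 7.5]); the cube at (3.5, 11.5) is present — its section is the full 30×9.5 rectangle (area 285.00 mm²); Combining (union): the regions partially overlap — summed areas 352.50 mm² minus the doubly-counted overlap 3.50 mm² gives 349.00 mm² — area = 349.00 mm². So its area = 349.00 mm². Layer 12 is larger (349.00 vs 285.00 mm²).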